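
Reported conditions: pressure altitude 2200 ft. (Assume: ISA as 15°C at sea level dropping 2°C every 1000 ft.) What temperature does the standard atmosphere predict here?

ISA temperature = 15 − 2 × (2200/1000) = 15 − 4.4 = 10.6°C.

10.6°C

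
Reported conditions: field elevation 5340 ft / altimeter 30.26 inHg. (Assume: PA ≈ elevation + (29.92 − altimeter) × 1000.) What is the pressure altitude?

5000 ft

Pressure correction = (29.92 − 30.26) × 1000 = -340 ft.
Pressure altitude = 5340 + (-340) = 5000 ft.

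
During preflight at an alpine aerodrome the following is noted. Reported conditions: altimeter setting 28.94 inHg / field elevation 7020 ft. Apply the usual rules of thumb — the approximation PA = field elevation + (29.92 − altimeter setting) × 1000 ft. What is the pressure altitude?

8000 ft

Pressure correction = (29.92 − 28.94) × 1000 = +980 ft.
Pressure altitude = 7020 + (+980) = 8000 ft.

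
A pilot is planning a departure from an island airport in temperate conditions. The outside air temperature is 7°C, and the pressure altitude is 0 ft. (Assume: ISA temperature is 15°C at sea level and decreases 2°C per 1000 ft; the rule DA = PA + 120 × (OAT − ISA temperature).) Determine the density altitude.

-960 ft

ISA temperature at 0 ft = 15 − 2 × (0/1000) = 15°C.
ISA deviation = 7 − 15 = -8°C.
Density altitude = 0 + 120 × (-8) = 0 + (-960) = -960 ft.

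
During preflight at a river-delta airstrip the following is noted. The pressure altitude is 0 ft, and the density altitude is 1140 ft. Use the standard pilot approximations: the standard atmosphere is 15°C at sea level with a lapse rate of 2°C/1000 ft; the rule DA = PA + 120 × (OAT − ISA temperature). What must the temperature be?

Density altitude − pressure altitude = 1140 − 0 = +1140 ft.
At 120 ft/°C that is an ISA deviation of 1140/120 = +9.5°C.
ISA temperature at 0 ft = 15 − 2 × (0/1000) = 15°C.
OAT = ISA + deviation = 15 + (+9.5) = 24.5°C.

24.5°C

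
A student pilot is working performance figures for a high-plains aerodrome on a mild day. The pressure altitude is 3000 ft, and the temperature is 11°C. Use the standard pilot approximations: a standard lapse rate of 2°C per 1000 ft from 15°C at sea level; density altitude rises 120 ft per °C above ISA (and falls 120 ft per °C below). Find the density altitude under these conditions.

ISA temperature at 3000 ft = 15 − 2 × (3000/1000) = 9°C.
ISA deviation = 11 − 9 = +2°C.
Density altitude = 3000 + 120 × (2) = 3000 + (+240) = 3240 ft.

3240 ft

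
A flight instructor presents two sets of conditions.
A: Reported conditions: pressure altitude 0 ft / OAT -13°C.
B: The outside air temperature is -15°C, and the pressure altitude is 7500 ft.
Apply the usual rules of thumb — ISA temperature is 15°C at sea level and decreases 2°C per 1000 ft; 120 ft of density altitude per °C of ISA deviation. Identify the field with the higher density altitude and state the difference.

B by 9060 ft

A: ISA temp = 15°C, deviation -28°C, DA = 0 + 120 × (-28) = -3360 ft.
B: ISA temp = 0°C, deviation -15°C, DA = 7500 + 120 × (-15) = 5700 ft.
B is higher by 5700 − (-3360) = 9060 ft.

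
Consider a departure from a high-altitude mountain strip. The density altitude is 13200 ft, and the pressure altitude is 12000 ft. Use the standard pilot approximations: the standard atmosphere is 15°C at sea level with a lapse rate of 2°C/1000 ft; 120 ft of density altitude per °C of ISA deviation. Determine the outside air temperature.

1°C

Density altitude − pressure altitude = 13200 − 12000 = +1200 ft.
At 120 ft/°C that is an ISA deviation of 1200/120 = +10°C.
ISA temperature at 12000 ft = 15 − 2 × (12000/1000) = -9°C.
OAT = ISA + deviation = -9 + (+10) = 1°C.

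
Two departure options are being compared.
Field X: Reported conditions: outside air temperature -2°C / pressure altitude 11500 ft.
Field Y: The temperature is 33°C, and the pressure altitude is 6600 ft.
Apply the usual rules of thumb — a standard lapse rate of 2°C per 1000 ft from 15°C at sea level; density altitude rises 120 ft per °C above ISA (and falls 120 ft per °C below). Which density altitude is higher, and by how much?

Field X: ISA temp = -8°C, deviation +6°C, DA = 11500 + 120 × 6 = 12220 ft.
Field Y: ISA temp = 1.8°C, deviation +31.2°C, DA = 6600 + 120 × 31.2 = 10344 ft.
Field X is higher by 12220 − 10344 = 1876 ft.

Field X by 1876 ft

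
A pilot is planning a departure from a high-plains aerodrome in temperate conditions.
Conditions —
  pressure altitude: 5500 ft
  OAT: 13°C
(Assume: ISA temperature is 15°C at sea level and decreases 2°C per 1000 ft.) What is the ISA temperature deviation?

ISA temperature at 5500 ft = 15 − 2 × (5500/1000) = 4°C.
Deviation = OAT − ISA = 13 − 4 = +9°C.

ISA+9°C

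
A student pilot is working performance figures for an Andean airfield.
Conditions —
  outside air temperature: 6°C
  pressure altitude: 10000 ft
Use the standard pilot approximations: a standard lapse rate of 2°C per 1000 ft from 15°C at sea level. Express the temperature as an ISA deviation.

ISA+11°C

ISA temperature at 10000 ft = 15 − 2 × (10000/1000) = -5°C.
Deviation = OAT − ISA = 6 − (-5) = +11°C.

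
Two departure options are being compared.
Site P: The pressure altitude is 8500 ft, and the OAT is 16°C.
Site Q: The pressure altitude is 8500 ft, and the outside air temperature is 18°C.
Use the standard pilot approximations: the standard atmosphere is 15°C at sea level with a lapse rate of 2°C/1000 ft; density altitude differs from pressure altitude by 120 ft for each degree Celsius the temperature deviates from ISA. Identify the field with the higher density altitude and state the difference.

Site P: ISA temp = -2°C, deviation +18°C, DA = 8500 + 120 × 18 = 10660 ft.
Site Q: ISA temp = -2°C, deviation +20°C, DA = 8500 + 120 × 20 = 10900 ft.
Site Q is higher by 10900 − 10660 = 240 ft.

Site Q by 240 ft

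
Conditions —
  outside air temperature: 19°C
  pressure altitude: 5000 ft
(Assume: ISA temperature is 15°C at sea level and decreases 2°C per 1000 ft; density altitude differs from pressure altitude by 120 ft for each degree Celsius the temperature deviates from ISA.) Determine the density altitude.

6680 ft

ISA temperature at 5000 ft = 15 − 2 × (5000/1000) = 5°C.
ISA deviation = 19 − 5 = +14°C.
Density altitude = 5000 + 120 × (14) = 5000 + (+1680) = 6680 ft.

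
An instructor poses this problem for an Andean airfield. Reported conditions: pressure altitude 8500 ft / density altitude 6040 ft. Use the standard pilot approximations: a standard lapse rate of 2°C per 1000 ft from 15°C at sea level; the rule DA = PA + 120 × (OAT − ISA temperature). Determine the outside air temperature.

Density altitude − pressure altitude = 6040 − 8500 = -2460 ft.
At 120 ft/°C that is an ISA deviation of -2460/120 = -20.5°C.
ISA temperature at 8500 ft = 15 − 2 × (8500/1000) = -2°C.
OAT = ISA + deviation = -2 + (-20.5) = -22.5°C.

-22.5°C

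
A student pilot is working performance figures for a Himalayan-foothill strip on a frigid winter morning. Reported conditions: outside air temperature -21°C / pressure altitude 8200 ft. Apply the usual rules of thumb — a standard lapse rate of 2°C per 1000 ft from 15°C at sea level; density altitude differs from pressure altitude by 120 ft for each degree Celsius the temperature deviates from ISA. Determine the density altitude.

5848 ft

ISA temperature at 8200 ft = 15 − 2 × (8200/1000) = -1.4°C.
ISA deviation = -21 − (-1.4) = -19.6°C.
Density altitude = 8200 + 120 × (-19.6) = 8200 + (-2352) = 5848 ft.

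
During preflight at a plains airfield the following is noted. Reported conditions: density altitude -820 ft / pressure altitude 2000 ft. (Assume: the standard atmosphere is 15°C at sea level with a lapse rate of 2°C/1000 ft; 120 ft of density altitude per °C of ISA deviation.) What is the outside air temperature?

Density altitude − pressure altitude = -820 − 2000 = -2820 ft.
At 120 ft/°C that is an ISA deviation of -2820/120 = -23.5°C.
ISA temperature at 2000 ft = 15 − 2 × (2000/1000) = 11°C.
OAT = ISA + deviation = 11 + (-23.5) = -12.5°C.

-12.5°C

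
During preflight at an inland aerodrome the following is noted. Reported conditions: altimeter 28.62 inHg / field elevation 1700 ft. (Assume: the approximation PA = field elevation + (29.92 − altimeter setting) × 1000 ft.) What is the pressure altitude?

Pressure correction = (29.92 − 28.62) × 1000 = +1300 ft.
Pressure altitude = 1700 + (+1300) = 3000 ft.

3000 ft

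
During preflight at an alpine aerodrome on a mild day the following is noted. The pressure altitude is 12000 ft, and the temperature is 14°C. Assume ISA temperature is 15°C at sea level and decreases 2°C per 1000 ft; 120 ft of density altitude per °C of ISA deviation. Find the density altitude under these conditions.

ISA temperature at 12000 ft = 15 − 2 × (12000/1000) = -9°C.
ISA deviation = 14 − (-9) = +23°C.
Density altitude = 12000 + 120 × (23) = 12000 + (+2760) = 14760 ft.

14760 ft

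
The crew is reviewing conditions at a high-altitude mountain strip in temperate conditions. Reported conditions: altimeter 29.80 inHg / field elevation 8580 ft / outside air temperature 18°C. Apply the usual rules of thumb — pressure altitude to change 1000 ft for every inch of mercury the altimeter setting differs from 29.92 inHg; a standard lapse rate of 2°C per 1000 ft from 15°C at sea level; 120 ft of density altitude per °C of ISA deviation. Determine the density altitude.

11148 ft

Pressure altitude = 8580 + (29.92 − 29.80) × 1000 = 8580 + (+120) = 8700 ft.
ISA temperature at 8700 ft = 15 − 2 × (8700/1000) = -2.4°C.
ISA deviation = 18 − (-2.4) = +20.4°C.
Density altitude = 8700 + 120 × (20.4) = 11148 ft.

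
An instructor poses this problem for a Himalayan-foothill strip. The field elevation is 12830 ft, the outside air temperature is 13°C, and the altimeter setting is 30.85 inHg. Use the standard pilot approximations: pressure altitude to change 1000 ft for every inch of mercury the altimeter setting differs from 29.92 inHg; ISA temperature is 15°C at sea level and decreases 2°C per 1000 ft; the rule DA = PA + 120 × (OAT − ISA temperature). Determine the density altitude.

14516 ft

Pressure altitude = 12830 + (29.92 − 30.85) × 1000 = 12830 + (-930) = 11900 ft.
ISA temperature at 11900 ft = 15 − 2 × (11900/1000) = -8.8°C.
ISA deviation = 13 − (-8.8) = +21.8°C.
Density altitude = 11900 + 120 × (21.8) = 14516 ft.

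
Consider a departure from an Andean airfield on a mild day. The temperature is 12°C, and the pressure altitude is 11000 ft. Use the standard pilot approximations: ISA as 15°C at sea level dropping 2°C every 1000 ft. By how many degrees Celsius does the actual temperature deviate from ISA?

ISA+19°C

ISA temperature at 11000 ft = 15 − 2 × (11000/1000) = -7°C.
Deviation = OAT − ISA = 12 − (-7) = +19°C.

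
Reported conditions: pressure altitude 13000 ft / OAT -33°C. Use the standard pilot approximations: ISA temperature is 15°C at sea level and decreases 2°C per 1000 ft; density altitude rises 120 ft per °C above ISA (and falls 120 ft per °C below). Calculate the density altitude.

10360 ft

ISA temperature at 13000 ft = 15 − 2 × (13000/1000) = -11°C.
ISA deviation = -33 − (-11) = -22°C.
Density altitude = 13000 + 120 × (-22) = 13000 + (-2640) = 10360 ft.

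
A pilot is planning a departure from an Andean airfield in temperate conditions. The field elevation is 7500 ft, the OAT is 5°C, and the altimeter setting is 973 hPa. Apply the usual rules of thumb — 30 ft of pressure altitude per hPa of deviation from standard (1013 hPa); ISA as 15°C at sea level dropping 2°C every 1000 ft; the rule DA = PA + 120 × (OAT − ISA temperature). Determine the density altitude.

Pressure altitude = 7500 + (1013 − 973) × 30 = 7500 + (+1200) = 8700 ft.
ISA temperature at 8700 ft = 15 − 2 × (8700/1000) = -2.4°C.
ISA deviation = 5 − (-2.4) = +7.4°C.
Density altitude = 8700 + 120 × (7.4) = 9588 ft.

9588 ft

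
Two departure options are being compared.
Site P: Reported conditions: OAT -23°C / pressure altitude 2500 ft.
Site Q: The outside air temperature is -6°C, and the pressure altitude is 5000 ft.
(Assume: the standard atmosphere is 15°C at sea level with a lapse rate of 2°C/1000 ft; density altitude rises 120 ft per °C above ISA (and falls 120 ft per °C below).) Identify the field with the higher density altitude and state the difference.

Site Q by 5140 ft

Site P: ISA temp = 10°C, deviation -33°C, DA = 2500 + 120 × (-33) = -1460 ft.
Site Q: ISA temp = 5°C, deviation -11°C, DA = 5000 + 120 × (-11) = 3680 ft.
Site Q is higher by 3680 − (-1460) = 5140 ft.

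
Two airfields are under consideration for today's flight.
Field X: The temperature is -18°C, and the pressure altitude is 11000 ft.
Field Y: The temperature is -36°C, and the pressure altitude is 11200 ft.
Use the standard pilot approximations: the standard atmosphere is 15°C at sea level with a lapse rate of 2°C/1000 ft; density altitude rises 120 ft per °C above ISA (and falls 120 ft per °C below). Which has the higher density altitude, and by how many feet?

Field X: ISA temp = -7°C, deviation -11°C, DA = 11000 + 120 × (-11) = 9680 ft.
Field Y: ISA temp = -7.4°C, deviation -28.6°C, DA = 11200 + 120 × (-28.6) = 7768 ft.
Field X is higher by 9680 − 7768 = 1912 ft.

Field X by 1912 ft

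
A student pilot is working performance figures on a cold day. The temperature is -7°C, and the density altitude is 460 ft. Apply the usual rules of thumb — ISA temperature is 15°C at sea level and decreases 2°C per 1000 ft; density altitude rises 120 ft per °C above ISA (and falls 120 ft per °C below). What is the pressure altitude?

DA = PA + 120 × (OAT − (15 − 2·PA/1000)) = PA + 120·OAT − 1800 + 0.24·PA = 1.24·PA + 120·OAT − 1800.
So 1.24·PA = 460 − 120 × (-7) + 1800 = 3100.
PA = 3100 / 1.24 = 2500 ft.

2500 ft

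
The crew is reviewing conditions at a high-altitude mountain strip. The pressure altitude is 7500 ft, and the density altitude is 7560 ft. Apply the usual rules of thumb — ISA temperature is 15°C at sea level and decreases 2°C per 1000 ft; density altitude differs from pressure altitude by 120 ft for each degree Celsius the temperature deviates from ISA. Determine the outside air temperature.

Density altitude − pressure altitude = 7560 − 7500 = +60 ft.
At 120 ft/°C that is an ISA deviation of 60/120 = +0.5°C.
ISA temperature at 7500 ft = 15 − 2 × (7500/1000) = 0°C.
OAT = ISA + deviation = 0 + (+0.5) = 0.5°C.

0.5°C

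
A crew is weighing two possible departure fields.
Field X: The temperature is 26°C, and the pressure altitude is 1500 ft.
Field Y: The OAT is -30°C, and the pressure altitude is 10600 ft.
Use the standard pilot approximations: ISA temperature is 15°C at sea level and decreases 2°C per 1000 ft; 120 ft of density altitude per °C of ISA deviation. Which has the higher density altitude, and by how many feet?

Field Y by 4564 ft

Field X: ISA temp = 12°C, deviation +14°C, DA = 1500 + 120 × 14 = 3180 ft.
Field Y: ISA temp = -6.2°C, deviation -23.8°C, DA = 10600 + 120 × (-23.8) = 7744 ft.
Field Y is higher by 7744 − 3180 = 4564 ft.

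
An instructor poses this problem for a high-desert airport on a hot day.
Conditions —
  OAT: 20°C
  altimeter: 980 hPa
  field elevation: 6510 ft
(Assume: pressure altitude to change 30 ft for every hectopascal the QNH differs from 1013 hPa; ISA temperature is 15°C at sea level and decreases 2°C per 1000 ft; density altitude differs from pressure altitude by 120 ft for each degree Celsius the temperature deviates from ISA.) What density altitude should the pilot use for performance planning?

Pressure altitude = 6510 + (1013 − 980) × 30 = 6510 + (+990) = 7500 ft.
ISA temperature at 7500 ft = 15 − 2 × (7500/1000) = 0°C.
ISA deviation = 20 − 0 = +20°C.
Density altitude = 7500 + 120 × (20) = 9900 ft.

9900 ft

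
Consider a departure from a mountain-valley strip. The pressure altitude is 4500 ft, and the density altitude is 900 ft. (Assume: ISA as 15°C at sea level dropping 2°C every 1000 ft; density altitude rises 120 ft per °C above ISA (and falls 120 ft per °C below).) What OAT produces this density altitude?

-24°C

Density altitude − pressure altitude = 900 − 4500 = -3600 ft.
At 120 ft/°C that is an ISA deviation of -3600/120 = -30°C.
ISA temperature at 4500 ft = 15 − 2 × (4500/1000) = 6°C.
OAT = ISA + deviation = 6 + (-30) = -24°C.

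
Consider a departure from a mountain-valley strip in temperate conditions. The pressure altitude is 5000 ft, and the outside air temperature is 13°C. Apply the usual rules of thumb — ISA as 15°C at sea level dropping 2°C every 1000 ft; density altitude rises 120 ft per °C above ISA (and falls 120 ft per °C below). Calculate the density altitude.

5960 ft

ISA temperature at 5000 ft = 15 − 2 × (5000/1000) = 5°C.
ISA deviation = 13 − 5 = +8°C.
Density altitude = 5000 + 120 × (8) = 5000 + (+960) = 5960 ft.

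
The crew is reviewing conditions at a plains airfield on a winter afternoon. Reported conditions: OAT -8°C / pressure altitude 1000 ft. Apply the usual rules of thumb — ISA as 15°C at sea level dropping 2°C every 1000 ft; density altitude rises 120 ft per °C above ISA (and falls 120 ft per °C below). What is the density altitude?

ISA temperature at 1000 ft = 15 − 2 × (1000/1000) = 13°C.
ISA deviation = -8 − 13 = -21°C.
Density altitude = 1000 + 120 × (-21) = 1000 + (-2520) = -1520 ft.

-1520 ft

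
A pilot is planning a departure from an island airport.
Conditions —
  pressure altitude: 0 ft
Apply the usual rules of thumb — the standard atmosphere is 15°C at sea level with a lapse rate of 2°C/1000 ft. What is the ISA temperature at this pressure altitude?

ISA temperature = 15 − 2 × (0/1000) = 15 − 0 = 15°C.

15°C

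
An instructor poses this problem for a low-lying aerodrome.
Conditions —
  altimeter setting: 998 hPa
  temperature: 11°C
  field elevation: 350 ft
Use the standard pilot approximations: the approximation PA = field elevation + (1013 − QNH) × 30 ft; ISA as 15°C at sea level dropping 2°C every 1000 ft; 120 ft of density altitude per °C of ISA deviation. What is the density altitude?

Pressure altitude = 350 + (1013 − 998) × 30 = 350 + (+450) = 800 ft.
ISA temperature at 800 ft = 15 − 2 × (800/1000) = 13.4°C.
ISA deviation = 11 − 13.4 = -2.4°C.
Density altitude = 800 + 120 × (-2.4) = 512 ft.

512 ft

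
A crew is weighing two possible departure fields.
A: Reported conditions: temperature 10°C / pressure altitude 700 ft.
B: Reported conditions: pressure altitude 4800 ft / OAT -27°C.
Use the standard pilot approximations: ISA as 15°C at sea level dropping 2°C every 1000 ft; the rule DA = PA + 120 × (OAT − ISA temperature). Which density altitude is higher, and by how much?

A: ISA temp = 13.6°C, deviation -3.6°C, DA = 700 + 120 × (-3.6) = 268 ft.
B: ISA temp = 5.4°C, deviation -32.4°C, DA = 4800 + 120 × (-32.4) = 912 ft.
B is higher by 912 − 268 = 644 ft.

B by 644 ft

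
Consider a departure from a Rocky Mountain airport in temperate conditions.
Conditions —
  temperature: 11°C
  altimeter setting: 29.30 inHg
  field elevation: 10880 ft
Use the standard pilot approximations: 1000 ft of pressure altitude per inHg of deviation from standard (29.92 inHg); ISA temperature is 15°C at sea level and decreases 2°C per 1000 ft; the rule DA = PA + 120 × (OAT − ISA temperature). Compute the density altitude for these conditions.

13780 ft

Pressure altitude = 10880 + (29.92 − 29.30) × 1000 = 10880 + (+620) = 11500 ft.
ISA temperature at 11500 ft = 15 − 2 × (11500/1000) = -8°C.
ISA deviation = 11 − (-8) = +19°C.
Density altitude = 11500 + 120 × (19) = 13780 ft.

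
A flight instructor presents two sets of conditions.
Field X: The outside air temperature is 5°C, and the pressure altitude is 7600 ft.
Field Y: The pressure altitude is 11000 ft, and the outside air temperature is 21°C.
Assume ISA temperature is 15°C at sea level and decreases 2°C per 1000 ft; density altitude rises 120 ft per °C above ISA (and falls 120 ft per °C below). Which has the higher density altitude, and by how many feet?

Field Y by 6136 ft

Field X: ISA temp = -0.2°C, deviation +5.2°C, DA = 7600 + 120 × 5.2 = 8224 ft.
Field Y: ISA temp = -7°C, deviation +28°C, DA = 11000 + 120 × 28 = 14360 ft.
Field Y is higher by 14360 − 8224 = 6136 ft.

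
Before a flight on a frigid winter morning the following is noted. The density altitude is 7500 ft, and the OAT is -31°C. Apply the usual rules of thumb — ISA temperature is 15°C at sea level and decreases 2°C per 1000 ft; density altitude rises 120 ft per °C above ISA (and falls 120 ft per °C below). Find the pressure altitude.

10500 ft

DA = PA + 120 × (OAT − (15 − 2·PA/1000)) = PA + 120·OAT − 1800 + 0.24·PA = 1.24·PA + 120·OAT − 1800.
So 1.24·PA = 7500 − 120 × (-31) + 1800 = 13020.
PA = 13020 / 1.24 = 10500 ft.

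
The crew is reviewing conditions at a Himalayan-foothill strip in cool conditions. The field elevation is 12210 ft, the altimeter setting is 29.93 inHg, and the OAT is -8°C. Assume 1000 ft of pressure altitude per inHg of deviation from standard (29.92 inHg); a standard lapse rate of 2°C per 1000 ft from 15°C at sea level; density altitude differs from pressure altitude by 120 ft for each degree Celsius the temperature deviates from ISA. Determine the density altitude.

12368 ft

Pressure altitude = 12210 + (29.92 − 29.93) × 1000 = 12210 + (-10) = 12200 ft.
ISA temperature at 12200 ft = 15 − 2 × (12200/1000) = -9.4°C.
ISA deviation = -8 − (-9.4) = +1.4°C.
Density altitude = 12200 + 120 × (1.4) = 12368 ft.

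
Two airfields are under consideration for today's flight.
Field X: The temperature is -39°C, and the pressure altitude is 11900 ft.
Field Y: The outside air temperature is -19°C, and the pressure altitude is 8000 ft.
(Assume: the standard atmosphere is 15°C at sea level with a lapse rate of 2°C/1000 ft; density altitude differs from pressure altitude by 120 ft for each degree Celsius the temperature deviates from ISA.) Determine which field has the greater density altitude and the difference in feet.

Field X by 2436 ft

Field X: ISA temp = -8.8°C, deviation -30.2°C, DA = 11900 + 120 × (-30.2) = 8276 ft.
Field Y: ISA temp = -1°C, deviation -18°C, DA = 8000 + 120 × (-18) = 5840 ft.
Field X is higher by 8276 − 5840 = 2436 ft.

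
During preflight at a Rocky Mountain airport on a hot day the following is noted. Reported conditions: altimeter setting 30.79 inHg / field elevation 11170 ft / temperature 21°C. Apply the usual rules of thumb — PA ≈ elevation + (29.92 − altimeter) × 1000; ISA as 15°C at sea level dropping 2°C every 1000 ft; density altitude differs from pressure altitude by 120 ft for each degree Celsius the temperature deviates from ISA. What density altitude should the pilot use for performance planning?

Pressure altitude = 11170 + (29.92 − 30.79) × 1000 = 11170 + (-870) = 10300 ft.
ISA temperature at 10300 ft = 15 − 2 × (10300/1000) = -5.6°C.
ISA deviation = 21 − (-5.6) = +26.6°C.
Density altitude = 10300 + 120 × (26.6) = 13492 ft.

13492 ft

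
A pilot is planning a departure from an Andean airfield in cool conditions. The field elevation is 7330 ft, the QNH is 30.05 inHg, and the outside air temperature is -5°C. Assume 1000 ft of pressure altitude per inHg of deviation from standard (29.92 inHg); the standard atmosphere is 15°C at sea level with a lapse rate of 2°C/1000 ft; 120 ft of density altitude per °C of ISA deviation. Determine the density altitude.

Pressure altitude = 7330 + (29.92 − 30.05) × 1000 = 7330 + (-130) = 7200 ft.
ISA temperature at 7200 ft = 15 − 2 × (7200/1000) = 0.6°C.
ISA deviation = -5 − 0.6 = -5.6°C.
Density altitude = 7200 + 120 × (-5.6) = 6528 ft.

6528 ft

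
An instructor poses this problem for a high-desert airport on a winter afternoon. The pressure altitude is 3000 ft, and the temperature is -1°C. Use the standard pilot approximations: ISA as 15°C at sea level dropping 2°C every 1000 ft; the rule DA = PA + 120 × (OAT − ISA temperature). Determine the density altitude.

1800 ft

ISA temperature at 3000 ft = 15 − 2 × (3000/1000) = 9°C.
ISA deviation = -1 − 9 = -10°C.
Density altitude = 3000 + 120 × (-10) = 3000 + (-1200) = 1800 ft.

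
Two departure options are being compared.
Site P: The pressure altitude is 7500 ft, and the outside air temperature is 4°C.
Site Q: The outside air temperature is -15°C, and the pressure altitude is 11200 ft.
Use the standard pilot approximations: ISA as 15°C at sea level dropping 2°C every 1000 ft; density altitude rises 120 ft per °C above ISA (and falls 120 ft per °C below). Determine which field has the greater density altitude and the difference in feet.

Site Q by 2308 ft

Site P: ISA temp = 0°C, deviation +4°C, DA = 7500 + 120 × 4 = 7980 ft.
Site Q: ISA temp = -7.4°C, deviation -7.6°C, DA = 11200 + 120 × (-7.6) = 10288 ft.
Site Q is higher by 10288 − 7980 = 2308 ft.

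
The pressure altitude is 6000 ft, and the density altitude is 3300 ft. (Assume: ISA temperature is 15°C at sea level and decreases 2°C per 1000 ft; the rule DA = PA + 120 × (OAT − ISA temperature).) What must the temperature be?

-19.5°C

Density altitude − pressure altitude = 3300 − 6000 = -2700 ft.
At 120 ft/°C that is an ISA deviation of -2700/120 = -22.5°C.
ISA temperature at 6000 ft = 15 − 2 × (6000/1000) = 3°C.
OAT = ISA + deviation = 3 + (-22.5) = -19.5°C.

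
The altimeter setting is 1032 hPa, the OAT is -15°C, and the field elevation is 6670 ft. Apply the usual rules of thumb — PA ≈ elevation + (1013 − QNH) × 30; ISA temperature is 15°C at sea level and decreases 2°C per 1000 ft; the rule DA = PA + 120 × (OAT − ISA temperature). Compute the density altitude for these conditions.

3964 ft

Pressure altitude = 6670 + (1013 − 1032) × 30 = 6670 + (-570) = 6100 ft.
ISA temperature at 6100 ft = 15 − 2 × (6100/1000) = 2.8°C.
ISA deviation = -15 − 2.8 = -17.8°C.
Density altitude = 6100 + 120 × (-17.8) = 3964 ft.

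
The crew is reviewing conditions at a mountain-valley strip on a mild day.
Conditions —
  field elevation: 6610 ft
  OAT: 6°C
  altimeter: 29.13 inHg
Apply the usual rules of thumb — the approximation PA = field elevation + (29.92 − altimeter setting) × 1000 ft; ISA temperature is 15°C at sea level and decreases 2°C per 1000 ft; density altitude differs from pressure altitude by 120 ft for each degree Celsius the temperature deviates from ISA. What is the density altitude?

8096 ft

Pressure altitude = 6610 + (29.92 − 29.13) × 1000 = 6610 + (+790) = 7400 ft.
ISA temperature at 7400 ft = 15 − 2 × (7400/1000) = 0.2°C.
ISA deviation = 6 − 0.2 = +5.8°C.
Density altitude = 7400 + 120 × (5.8) = 8096 ft.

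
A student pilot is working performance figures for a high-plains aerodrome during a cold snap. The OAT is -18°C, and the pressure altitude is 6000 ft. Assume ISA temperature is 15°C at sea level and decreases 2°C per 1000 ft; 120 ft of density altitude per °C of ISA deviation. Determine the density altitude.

3480 ft

ISA temperature at 6000 ft = 15 − 2 × (6000/1000) = 3°C.
ISA deviation = -18 − 3 = -21°C.
Density altitude = 6000 + 120 × (-21) = 6000 + (-2520) = 3480 ft.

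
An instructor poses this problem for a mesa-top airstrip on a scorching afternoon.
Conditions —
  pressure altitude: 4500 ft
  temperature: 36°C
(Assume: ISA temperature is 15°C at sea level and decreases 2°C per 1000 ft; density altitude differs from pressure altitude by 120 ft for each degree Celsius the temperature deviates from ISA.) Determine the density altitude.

ISA temperature at 4500 ft = 15 − 2 × (4500/1000) = 6°C.
ISA deviation = 36 − 6 = +30°C.
Density altitude = 4500 + 120 × (30) = 4500 + (+3600) = 8100 ft.

8100 ft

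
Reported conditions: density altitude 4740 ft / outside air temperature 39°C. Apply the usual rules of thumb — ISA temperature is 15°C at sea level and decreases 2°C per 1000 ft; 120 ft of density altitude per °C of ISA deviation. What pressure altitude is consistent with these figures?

1500 ft

DA = PA + 120 × (OAT − (15 − 2·PA/1000)) = PA + 120·OAT − 1800 + 0.24·PA = 1.24·PA + 120·OAT − 1800.
So 1.24·PA = 4740 − 120 × 39 + 1800 = 1860.
PA = 1860 / 1.24 = 1500 ft.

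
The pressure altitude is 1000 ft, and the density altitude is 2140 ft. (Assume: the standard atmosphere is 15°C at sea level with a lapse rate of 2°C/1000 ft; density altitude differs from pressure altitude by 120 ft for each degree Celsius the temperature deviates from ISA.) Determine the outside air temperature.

22.5°C

Density altitude − pressure altitude = 2140 − 1000 = +1140 ft.
At 120 ft/°C that is an ISA deviation of 1140/120 = +9.5°C.
ISA temperature at 1000 ft = 15 − 2 × (1000/1000) = 13°C.
OAT = ISA + deviation = 13 + (+9.5) = 22.5°C.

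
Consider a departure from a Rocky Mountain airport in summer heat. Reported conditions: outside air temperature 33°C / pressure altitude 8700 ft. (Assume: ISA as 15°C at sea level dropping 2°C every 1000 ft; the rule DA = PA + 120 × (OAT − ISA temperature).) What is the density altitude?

ISA temperature at 8700 ft = 15 − 2 × (8700/1000) = -2.4°C.
ISA deviation = 33 − (-2.4) = +35.4°C.
Density altitude = 8700 + 120 × (35.4) = 8700 + (+4248) = 12948 ft.

12948 ft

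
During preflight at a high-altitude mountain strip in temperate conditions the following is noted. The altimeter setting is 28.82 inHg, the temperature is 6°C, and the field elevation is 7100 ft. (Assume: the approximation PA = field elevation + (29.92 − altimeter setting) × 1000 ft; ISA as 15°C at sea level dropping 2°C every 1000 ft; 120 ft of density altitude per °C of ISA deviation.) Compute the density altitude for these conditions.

Pressure altitude = 7100 + (29.92 − 28.82) × 1000 = 7100 + (+1100) = 8200 ft.
ISA temperature at 8200 ft = 15 − 2 × (8200/1000) = -1.4°C.
ISA deviation = 6 − (-1.4) = +7.4°C.
Density altitude = 8200 + 120 × (7.4) = 9088 ft.

9088 ft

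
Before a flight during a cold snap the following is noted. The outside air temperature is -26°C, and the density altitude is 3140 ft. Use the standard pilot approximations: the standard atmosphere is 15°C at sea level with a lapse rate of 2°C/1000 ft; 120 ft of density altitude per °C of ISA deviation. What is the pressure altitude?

6500 ft

DA = PA + 120 × (OAT − (15 − 2·PA/1000)) = PA + 120·OAT − 1800 + 0.24·PA = 1.24·PA + 120·OAT − 1800.
So 1.24·PA = 3140 − 120 × (-26) + 1800 = 8060.
PA = 8060 / 1.24 = 6500 ft.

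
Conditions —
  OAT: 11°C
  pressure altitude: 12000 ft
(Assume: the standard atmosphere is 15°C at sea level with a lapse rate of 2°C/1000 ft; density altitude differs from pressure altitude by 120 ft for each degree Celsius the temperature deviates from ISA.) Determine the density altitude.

ISA temperature at 12000 ft = 15 − 2 × (12000/1000) = -9°C.
ISA deviation = 11 − (-9) = +20°C.
Density altitude = 12000 + 120 × (20) = 12000 + (+2400) = 14400 ft.

14400 ft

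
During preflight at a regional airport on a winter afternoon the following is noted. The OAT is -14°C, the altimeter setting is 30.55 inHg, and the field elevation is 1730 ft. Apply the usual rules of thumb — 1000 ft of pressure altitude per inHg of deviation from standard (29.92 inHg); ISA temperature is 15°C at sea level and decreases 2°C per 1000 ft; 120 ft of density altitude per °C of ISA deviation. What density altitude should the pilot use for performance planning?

-2116 ft

Pressure altitude = 1730 + (29.92 − 30.55) × 1000 = 1730 + (-630) = 1100 ft.
ISA temperature at 1100 ft = 15 − 2 × (1100/1000) = 12.8°C.
ISA deviation = -14 − 12.8 = -26.8°C.
Density altitude = 1100 + 120 × (-26.8) = -2116 ft.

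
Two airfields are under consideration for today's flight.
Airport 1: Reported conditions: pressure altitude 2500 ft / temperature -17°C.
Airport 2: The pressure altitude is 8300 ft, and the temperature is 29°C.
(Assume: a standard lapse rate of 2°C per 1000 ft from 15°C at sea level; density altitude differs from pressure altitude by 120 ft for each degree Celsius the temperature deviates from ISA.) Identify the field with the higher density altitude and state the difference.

Airport 2 by 12712 ft

Airport 1: ISA temp = 10°C, deviation -27°C, DA = 2500 + 120 × (-27) = -740 ft.
Airport 2: ISA temp = -1.6°C, deviation +30.6°C, DA = 8300 + 120 × 30.6 = 11972 ft.
Airport 2 is higher by 11972 − (-740) = 12712 ft.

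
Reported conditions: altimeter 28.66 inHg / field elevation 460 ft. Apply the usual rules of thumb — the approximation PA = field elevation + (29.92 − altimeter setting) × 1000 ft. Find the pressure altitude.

Pressure correction = (29.92 − 28.66) × 1000 = +1260 ft.
Pressure altitude = 460 + (+1260) = 1720 ft.

1720 ft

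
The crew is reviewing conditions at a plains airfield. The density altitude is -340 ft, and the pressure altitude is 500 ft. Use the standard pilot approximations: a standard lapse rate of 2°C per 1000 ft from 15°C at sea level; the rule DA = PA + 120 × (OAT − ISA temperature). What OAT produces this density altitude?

Density altitude − pressure altitude = -340 − 500 = -840 ft.
At 120 ft/°C that is an ISA deviation of -840/120 = -7°C.
ISA temperature at 500 ft = 15 − 2 × (500/1000) = 14°C.
OAT = ISA + deviation = 14 + (-7) = 7°C.

7°C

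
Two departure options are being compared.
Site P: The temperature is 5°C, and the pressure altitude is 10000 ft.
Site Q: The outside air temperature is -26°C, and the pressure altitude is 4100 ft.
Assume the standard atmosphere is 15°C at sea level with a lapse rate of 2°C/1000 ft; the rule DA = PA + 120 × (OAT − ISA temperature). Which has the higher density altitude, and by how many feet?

Site P by 11036 ft

Site P: ISA temp = -5°C, deviation +10°C, DA = 10000 + 120 × 10 = 11200 ft.
Site Q: ISA temp = 6.8°C, deviation -32.8°C, DA = 4100 + 120 × (-32.8) = 164 ft.
Site P is higher by 11200 − 164 = 11036 ft.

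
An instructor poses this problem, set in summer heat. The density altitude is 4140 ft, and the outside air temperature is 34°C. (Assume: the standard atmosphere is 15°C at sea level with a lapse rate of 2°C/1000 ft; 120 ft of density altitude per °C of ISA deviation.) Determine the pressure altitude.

1500 ft

DA = PA + 120 × (OAT − (15 − 2·PA/1000)) = PA + 120·OAT − 1800 + 0.24·PA = 1.24·PA + 120·OAT − 1800.
So 1.24·PA = 4140 − 120 × 34 + 1800 = 1860.
PA = 1860 / 1.24 = 1500 ft.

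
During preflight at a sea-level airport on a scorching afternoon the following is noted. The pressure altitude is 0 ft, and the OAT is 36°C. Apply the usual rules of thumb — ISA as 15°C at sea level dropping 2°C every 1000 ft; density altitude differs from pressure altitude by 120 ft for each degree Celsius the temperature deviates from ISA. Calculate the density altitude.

ISA temperature at 0 ft = 15 − 2 × (0/1000) = 15°C.
ISA deviation = 36 − 15 = +21°C.
Density altitude = 0 + 120 × (21) = 0 + (+2520) = 2520 ft.

2520 ft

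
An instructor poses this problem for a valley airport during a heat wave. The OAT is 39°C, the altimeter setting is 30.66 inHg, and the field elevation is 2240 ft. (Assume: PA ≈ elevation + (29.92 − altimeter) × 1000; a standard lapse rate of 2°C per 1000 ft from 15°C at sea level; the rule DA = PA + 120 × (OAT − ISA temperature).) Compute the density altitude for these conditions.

4740 ft

Pressure altitude = 2240 + (29.92 − 30.66) × 1000 = 2240 + (-740) = 1500 ft.
ISA temperature at 1500 ft = 15 − 2 × (1500/1000) = 12°C.
ISA deviation = 39 − 12 = +27°C.
Density altitude = 1500 + 120 × (27) = 4740 ft.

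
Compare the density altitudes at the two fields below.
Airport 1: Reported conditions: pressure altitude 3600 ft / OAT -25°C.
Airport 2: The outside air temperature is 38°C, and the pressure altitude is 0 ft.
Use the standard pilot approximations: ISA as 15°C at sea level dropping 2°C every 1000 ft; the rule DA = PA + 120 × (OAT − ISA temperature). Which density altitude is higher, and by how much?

Airport 2 by 3096 ft

Airport 1: ISA temp = 7.8°C, deviation -32.8°C, DA = 3600 + 120 × (-32.8) = -336 ft.
Airport 2: ISA temp = 15°C, deviation +23°C, DA = 0 + 120 × 23 = 2760 ft.
Airport 2 is higher by 2760 − (-336) = 3096 ft.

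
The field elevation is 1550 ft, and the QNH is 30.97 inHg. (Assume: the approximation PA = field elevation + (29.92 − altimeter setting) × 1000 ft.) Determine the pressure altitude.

500 ft

Pressure correction = (29.92 − 30.97) × 1000 = -1050 ft.
Pressure altitude = 1550 + (-1050) = 500 ft.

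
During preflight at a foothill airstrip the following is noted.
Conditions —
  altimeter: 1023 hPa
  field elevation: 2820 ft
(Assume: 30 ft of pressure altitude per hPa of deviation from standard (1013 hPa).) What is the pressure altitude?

2520 ft

Pressure correction = (1013 − 1023) × 30 = -300 ft.
Pressure altitude = 2820 + (-300) = 2520 ft.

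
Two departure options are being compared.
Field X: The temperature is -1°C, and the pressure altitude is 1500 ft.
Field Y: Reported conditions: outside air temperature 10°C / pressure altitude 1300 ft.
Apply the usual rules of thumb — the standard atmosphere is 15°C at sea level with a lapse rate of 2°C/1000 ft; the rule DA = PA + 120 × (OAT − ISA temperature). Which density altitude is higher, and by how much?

Field Y by 1072 ft

Field X: ISA temp = 12°C, deviation -13°C, DA = 1500 + 120 × (-13) = -60 ft.
Field Y: ISA temp = 12.4°C, deviation -2.4°C, DA = 1300 + 120 × (-2.4) = 1012 ft.
Field Y is higher by 1012 − (-60) = 1072 ft.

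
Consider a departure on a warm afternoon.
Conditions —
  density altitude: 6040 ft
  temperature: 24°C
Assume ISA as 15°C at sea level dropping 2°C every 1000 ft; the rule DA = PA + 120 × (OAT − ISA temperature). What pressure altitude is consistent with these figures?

DA = PA + 120 × (OAT − (15 − 2·PA/1000)) = PA + 120·OAT − 1800 + 0.24·PA = 1.24·PA + 120·OAT − 1800.
So 1.24·PA = 6040 − 120 × 24 + 1800 = 4960.
PA = 4960 / 1.24 = 4000 ft.

4000 ft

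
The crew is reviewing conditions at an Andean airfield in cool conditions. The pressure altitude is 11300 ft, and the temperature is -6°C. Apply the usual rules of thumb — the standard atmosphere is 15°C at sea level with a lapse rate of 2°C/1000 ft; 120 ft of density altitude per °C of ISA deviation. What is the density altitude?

11492 ft

ISA temperature at 11300 ft = 15 − 2 × (11300/1000) = -7.6°C.
ISA deviation = -6 − (-7.6) = +1.6°C.
Density altitude = 11300 + 120 × (1.6) = 11300 + (+192) = 11492 ft.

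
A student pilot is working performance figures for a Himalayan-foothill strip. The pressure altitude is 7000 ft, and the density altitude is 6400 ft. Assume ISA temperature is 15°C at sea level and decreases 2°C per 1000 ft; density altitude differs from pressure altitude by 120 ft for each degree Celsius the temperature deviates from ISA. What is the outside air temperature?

-4°C

Density altitude − pressure altitude = 6400 − 7000 = -600 ft.
At 120 ft/°C that is an ISA deviation of -600/120 = -5°C.
ISA temperature at 7000 ft = 15 − 2 × (7000/1000) = 1°C.
OAT = ISA + deviation = 1 + (-5) = -4°C.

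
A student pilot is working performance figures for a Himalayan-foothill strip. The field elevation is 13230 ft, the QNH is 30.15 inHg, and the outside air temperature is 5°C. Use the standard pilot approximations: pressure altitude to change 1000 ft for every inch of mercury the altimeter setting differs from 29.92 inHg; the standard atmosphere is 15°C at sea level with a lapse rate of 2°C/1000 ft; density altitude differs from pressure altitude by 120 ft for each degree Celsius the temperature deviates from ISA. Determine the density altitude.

Pressure altitude = 13230 + (29.92 − 30.15) × 1000 = 13230 + (-230) = 13000 ft.
ISA temperature at 13000 ft = 15 − 2 × (13000/1000) = -11°C.
ISA deviation = 5 − (-11) = +16°C.
Density altitude = 13000 + 120 × (16) = 14920 ft.

14920 ft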